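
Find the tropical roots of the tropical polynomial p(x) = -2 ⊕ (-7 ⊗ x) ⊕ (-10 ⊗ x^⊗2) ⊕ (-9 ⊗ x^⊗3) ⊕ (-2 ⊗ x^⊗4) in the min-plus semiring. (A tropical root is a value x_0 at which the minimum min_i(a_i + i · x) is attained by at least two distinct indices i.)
Roots: {-7, -1, 3, 5}

Each tropical root is a break point of the lower envelope of the lines y = a_i + i · x (there are 5 lines, with slopes 0, 1, ..., 4). Only the lines that attain the minimum somewhere contribute to roots; other lines are dominated. Here the surviving (envelope) indices are i = 4, i = 3, i = 2, i = 1, i = 0.
Intersections between consecutive envelope lines give the roots: for adjacent envelope indices i < j the intersection is x = (a_i − a_j) / (j − i). Reading off the sorted break points: {-7, -1, 3, 5}.
Verification: at each break x_0, at least two indices attain the minimum of min_i(a_i + i · x_0).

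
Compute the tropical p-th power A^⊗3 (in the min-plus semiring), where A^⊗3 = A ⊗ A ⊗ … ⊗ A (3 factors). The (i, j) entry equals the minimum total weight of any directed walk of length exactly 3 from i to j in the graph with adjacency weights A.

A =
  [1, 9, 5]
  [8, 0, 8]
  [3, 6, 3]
A^⊗3 =
  [3, 9, 7]
  [8, 0, 8]
  [5, 6, 9]

Each entry (A^⊗3)_ij equals the minimum over all length-3 walks i = v_0 → v_1 → … → v_3 = j of Σ_t A[v_t][v_{t+1}]. For example, for (i, j) = (0, 2) we minimise over 9 possible intermediate vertex sequences; the minimum is 7, attained along the walk 0 → 0 → 0 → 2.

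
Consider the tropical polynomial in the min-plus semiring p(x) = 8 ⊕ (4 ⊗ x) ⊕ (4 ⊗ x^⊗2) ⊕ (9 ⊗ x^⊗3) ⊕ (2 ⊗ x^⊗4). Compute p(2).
p(2) = 6

A tropical monomial a ⊗ x^⊗i evaluates to a + i · x. Evaluating each term at x = 2:
  Term 0 contributes 8 + 0 · 2 = 8
  Term 1 contributes 4 + 1 · 2 = 6
  Term 2 contributes 4 + 2 · 2 = 8
  Term 3 contributes 9 + 3 · 2 = 15
  Term 4 contributes 2 + 4 · 2 = 10
p(2) = ⊕ of these = min[8, 6, 8, 15, 10] = 6.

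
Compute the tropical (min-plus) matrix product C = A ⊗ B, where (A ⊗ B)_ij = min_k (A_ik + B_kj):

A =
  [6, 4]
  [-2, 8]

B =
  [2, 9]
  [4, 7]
A ⊗ B =
  [8, 11]
  [0, 7]

Apply the min-plus product entry-by-entry:
  C[0][0] = min over k of (A[0][0] + B[0][0] = 6 + 2 = 8, A[0][1] + B[1][0] = 4 + 4 = 8) = 8 (attained at k = 0)
  C[0][1] = min over k of (A[0][0] + B[0][1] = 6 + 9 = 15, A[0][1] + B[1][1] = 4 + 7 = 11) = 11 (attained at k = 1)
  C[1][0] = min over k of (A[1][0] + B[0][0] = -2 + 2 = 0, A[1][1] + B[1][0] = 8 + 4 = 12) = 0 (attained at k = 0)
  C[1][1] = min over k of (A[1][0] + B[0][1] = -2 + 9 = 7, A[1][1] + B[1][1] = 8 + 7 = 15) = 7 (attained at k = 0)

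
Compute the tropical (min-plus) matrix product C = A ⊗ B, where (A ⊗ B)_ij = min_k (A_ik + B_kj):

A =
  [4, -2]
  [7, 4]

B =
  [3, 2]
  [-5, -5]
A ⊗ B =
  [-7, -7]
  [-1, -1]

Apply the min-plus product entry-by-entry:
  C[0][0] = min over k of (A[0][0] + B[0][0] = 4 + 3 = 7, A[0][1] + B[1][0] = -2 + -5 = -7) = -7 (attained at k = 1)
  C[0][1] = min over k of (A[0][0] + B[0][1] = 4 + 2 = 6, A[0][1] + B[1][1] = -2 + -5 = -7) = -7 (attained at k = 1)
  C[1][0] = min over k of (A[1][0] + B[0][0] = 7 + 3 = 10, A[1][1] + B[1][0] = 4 + -5 = -1) = -1 (attained at k = 1)
  C[1][1] = min over k of (A[1][0] + B[0][1] = 7 + 2 = 9, A[1][1] + B[1][1] = 4 + -5 = -1) = -1 (attained at k = 1)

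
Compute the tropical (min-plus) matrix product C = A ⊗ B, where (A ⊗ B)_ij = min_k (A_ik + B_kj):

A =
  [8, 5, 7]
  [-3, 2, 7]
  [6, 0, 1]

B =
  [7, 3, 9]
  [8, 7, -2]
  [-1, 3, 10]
A ⊗ B =
  [6, 10, 3]
  [4, 0, 0]
  [0, 4, -2]

Apply the min-plus product entry-by-entry:
  C[0][0] = min over k of (A[0][0] + B[0][0] = 8 + 7 = 15, A[0][1] + B[1][0] = 5 + 8 = 13, A[0][2] + B[2][0] = 7 + -1 = 6) = 6 (attained at k = 2)
  C[0][1] = min over k of (A[0][0] + B[0][1] = 8 + 3 = 11, A[0][1] + B[1][1] = 5 + 7 = 12, A[0][2] + B[2][1] = 7 + 3 = 10) = 10 (attained at k = 2)
  C[0][2] = min over k of (A[0][0] + B[0][2] = 8 + 9 = 17, A[0][1] + B[1][2] = 5 + -2 = 3, A[0][2] + B[2][2] = 7 + 10 = 17) = 3 (attained at k = 1)
  C[1][0] = min over k of (A[1][0] + B[0][0] = -3 + 7 = 4, A[1][1] + B[1][0] = 2 + 8 = 10, A[1][2] + B[2][0] = 7 + -1 = 6) = 4 (attained at k = 0)
  C[1][1] = min over k of (A[1][0] + B[0][1] = -3 + 3 = 0, A[1][1] + B[1][1] = 2 + 7 = 9, A[1][2] + B[2][1] = 7 + 3 = 10) = 0 (attained at k = 0)
  C[1][2] = min over k of (A[1][0] + B[0][2] = -3 + 9 = 6, A[1][1] + B[1][2] = 2 + -2 = 0, A[1][2] + B[2][2] = 7 + 10 = 17) = 0 (attained at k = 1)
  C[2][0] = min over k of (A[2][0] + B[0][0] = 6 + 7 = 13, A[2][1] + B[1][0] = 0 + 8 = 8, A[2][2] + B[2][0] = 1 + -1 = 0) = 0 (attained at k = 2)
  C[2][1] = min over k of (A[2][0] + B[0][1] = 6 + 3 = 9, A[2][1] + B[1][1] = 0 + 7 = 7, A[2][2] + B[2][1] = 1 + 3 = 4) = 4 (attained at k = 2)
  C[2][2] = min over k of (A[2][0] + B[0][2] = 6 + 9 = 15, A[2][1] + B[1][2] = 0 + -2 = -2, A[2][2] + B[2][2] = 1 + 10 = 11) = -2 (attained at k = 1)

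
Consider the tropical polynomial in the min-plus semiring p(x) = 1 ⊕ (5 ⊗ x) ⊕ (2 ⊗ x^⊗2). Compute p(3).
p(3) = 1

A tropical monomial a ⊗ x^⊗i evaluates to a + i · x. Evaluating each term at x = 3:
  Term 0 contributes 1 + 0 · 3 = 1
  Term 1 contributes 5 + 1 · 3 = 8
  Term 2 contributes 2 + 2 · 3 = 8
p(3) = ⊕ of these = min[1, 8, 8] = 1.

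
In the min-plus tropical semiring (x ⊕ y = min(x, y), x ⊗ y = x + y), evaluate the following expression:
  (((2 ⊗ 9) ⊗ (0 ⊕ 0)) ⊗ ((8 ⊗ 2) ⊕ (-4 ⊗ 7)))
(((2 ⊗ 9) ⊗ (0 ⊕ 0)) ⊗ ((8 ⊗ 2) ⊕ (-4 ⊗ 7))) = 14

Expand innermost to outermost. Recall ⊕ takes the minimum of its arguments and ⊗ takes their sum. Working out the expression (((2 ⊗ 9) ⊗ (0 ⊕ 0)) ⊗ ((8 ⊗ 2) ⊕ (-4 ⊗ 7))) gives 14.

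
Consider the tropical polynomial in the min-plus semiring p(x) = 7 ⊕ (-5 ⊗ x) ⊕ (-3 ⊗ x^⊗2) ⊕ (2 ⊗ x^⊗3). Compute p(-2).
p(-2) = -7

A tropical monomial a ⊗ x^⊗i evaluates to a + i · x. Evaluating each term at x = -2:
  Term 0 contributes 7 + 0 · -2 = 7
  Term 1 contributes -5 + 1 · -2 = -7
  Term 2 contributes -3 + 2 · -2 = -7
  Term 3 contributes 2 + 3 · -2 = -4
p(-2) = ⊕ of these = min[7, -7, -7, -4] = -7.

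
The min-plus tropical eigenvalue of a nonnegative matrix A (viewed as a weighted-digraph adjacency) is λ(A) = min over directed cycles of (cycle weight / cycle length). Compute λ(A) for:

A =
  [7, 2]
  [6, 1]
λ(A) = 1

Enumerate directed cycles and compute their means (weight / length). Sample:
  cycle 0 → 0: weight = 7, length = 1, mean = 7/1 ≈ 7.000
  cycle 1 → 1: weight = 1, length = 1, mean = 1/1 ≈ 1.000
  cycle 0 → 1 → 0: weight = 8, length = 2, mean = 8/2 ≈ 4.000
  cycle 1 → 0 → 1: weight = 8, length = 2, mean = 8/2 ≈ 4.000
Minimum mean = 1.000, attained e.g. along the cycle 1 → 1 with weight 1 and length 1. So λ(A) = 1/1 = 1.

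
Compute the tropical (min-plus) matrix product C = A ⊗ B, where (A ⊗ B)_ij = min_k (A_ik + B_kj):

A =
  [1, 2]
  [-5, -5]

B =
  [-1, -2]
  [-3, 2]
A ⊗ B =
  [-1, -1]
  [-8, -7]

Apply the min-plus product entry-by-entry:
  C[0][0] = min over k of (A[0][0] + B[0][0] = 1 + -1 = 0, A[0][1] + B[1][0] = 2 + -3 = -1) = -1 (attained at k = 1)
  C[0][1] = min over k of (A[0][0] + B[0][1] = 1 + -2 = -1, A[0][1] + B[1][1] = 2 + 2 = 4) = -1 (attained at k = 0)
  C[1][0] = min over k of (A[1][0] + B[0][0] = -5 + -1 = -6, A[1][1] + B[1][0] = -5 + -3 = -8) = -8 (attained at k = 1)
  C[1][1] = min over k of (A[1][0] + B[0][1] = -5 + -2 = -7, A[1][1] + B[1][1] = -5 + 2 = -3) = -7 (attained at k = 0)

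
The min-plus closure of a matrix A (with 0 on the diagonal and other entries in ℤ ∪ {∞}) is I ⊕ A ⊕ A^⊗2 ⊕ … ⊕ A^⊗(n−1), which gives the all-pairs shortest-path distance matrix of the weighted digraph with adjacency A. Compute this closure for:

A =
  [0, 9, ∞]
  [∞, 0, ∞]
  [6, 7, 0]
Closure =
  [0, 9, ∞]
  [∞, 0, ∞]
  [6, 7, 0]

This is the Floyd-Warshall all-pairs shortest-path computation. For each intermediate vertex k = 0, 1, …, 2, update dist[i][j] ← min(dist[i][j], dist[i][k] + dist[k][j]). The final matrix gives, for each (i, j), the minimum total weight of any directed path from i to j (possibly empty when i = j).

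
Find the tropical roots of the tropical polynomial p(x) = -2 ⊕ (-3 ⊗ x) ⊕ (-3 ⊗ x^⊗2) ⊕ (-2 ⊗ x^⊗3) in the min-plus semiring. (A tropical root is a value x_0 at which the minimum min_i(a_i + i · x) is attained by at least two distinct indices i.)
Roots: {-1, 0, 1}

Each tropical root is a break point of the lower envelope of the lines y = a_i + i · x (there are 4 lines, with slopes 0, 1, ..., 3). Only the lines that attain the minimum somewhere contribute to roots; other lines are dominated. Here the surviving (envelope) indices are i = 3, i = 2, i = 1, i = 0.
Intersections between consecutive envelope lines give the roots: for adjacent envelope indices i < j the intersection is x = (a_i − a_j) / (j − i). Reading off the sorted break points: {-1, 0, 1}.
Verification: at each break x_0, at least two indices attain the minimum of min_i(a_i + i · x_0).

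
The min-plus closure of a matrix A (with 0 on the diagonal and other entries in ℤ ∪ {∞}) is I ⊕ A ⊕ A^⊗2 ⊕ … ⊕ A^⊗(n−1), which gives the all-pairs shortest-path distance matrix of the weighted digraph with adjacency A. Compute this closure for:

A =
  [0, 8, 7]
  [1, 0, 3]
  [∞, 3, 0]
Closure =
  [0, 8, 7]
  [1, 0, 3]
  [4, 3, 0]

This is the Floyd-Warshall all-pairs shortest-path computation. For each intermediate vertex k = 0, 1, …, 2, update dist[i][j] ← min(dist[i][j], dist[i][k] + dist[k][j]). The final matrix gives, for each (i, j), the minimum total weight of any directed path from i to j (possibly empty when i = j).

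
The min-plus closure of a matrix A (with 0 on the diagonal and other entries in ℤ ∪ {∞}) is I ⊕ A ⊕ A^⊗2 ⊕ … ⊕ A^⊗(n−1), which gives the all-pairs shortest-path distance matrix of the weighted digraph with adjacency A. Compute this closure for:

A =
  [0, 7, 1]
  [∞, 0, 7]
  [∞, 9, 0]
Closure =
  [0, 7, 1]
  [∞, 0, 7]
  [∞, 9, 0]

This is the Floyd-Warshall all-pairs shortest-path computation. For each intermediate vertex k = 0, 1, …, 2, update dist[i][j] ← min(dist[i][j], dist[i][k] + dist[k][j]). The final matrix gives, for each (i, j), the minimum total weight of any directed path from i to j (possibly empty when i = j).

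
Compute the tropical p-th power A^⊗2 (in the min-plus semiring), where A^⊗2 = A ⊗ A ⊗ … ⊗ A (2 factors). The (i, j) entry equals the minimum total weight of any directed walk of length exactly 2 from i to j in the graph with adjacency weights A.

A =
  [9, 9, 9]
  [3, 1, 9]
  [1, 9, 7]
A^⊗2 =
  [10, 10, 16]
  [4, 2, 10]
  [8, 10, 10]

Each entry (A^⊗2)_ij equals the minimum over all length-2 walks i = v_0 → v_1 → … → v_2 = j of Σ_t A[v_t][v_{t+1}]. For example, for (i, j) = (0, 2) we minimise over 3 possible intermediate vertex sequences; the minimum is 16, attained along the walk 0 → 2 → 2.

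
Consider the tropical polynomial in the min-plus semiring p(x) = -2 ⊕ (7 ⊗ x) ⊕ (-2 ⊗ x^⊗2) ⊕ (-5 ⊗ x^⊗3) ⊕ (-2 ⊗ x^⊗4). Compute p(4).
p(4) = -2

A tropical monomial a ⊗ x^⊗i evaluates to a + i · x. Evaluating each term at x = 4:
  Term 0 contributes -2 + 0 · 4 = -2
  Term 1 contributes 7 + 1 · 4 = 11
  Term 2 contributes -2 + 2 · 4 = 6
  Term 3 contributes -5 + 3 · 4 = 7
  Term 4 contributes -2 + 4 · 4 = 14
p(4) = ⊕ of these = min[-2, 11, 6, 7, 14] = -2.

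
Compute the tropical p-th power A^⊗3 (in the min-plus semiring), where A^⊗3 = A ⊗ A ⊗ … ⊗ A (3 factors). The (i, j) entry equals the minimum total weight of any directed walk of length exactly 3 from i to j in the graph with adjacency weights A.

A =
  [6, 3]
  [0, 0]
A^⊗3 =
  [3, 3]
  [0, 0]

Each entry (A^⊗3)_ij equals the minimum over all length-3 walks i = v_0 → v_1 → … → v_3 = j of Σ_t A[v_t][v_{t+1}]. For example, for (i, j) = (0, 1) we minimise over 4 possible intermediate vertex sequences; the minimum is 3, attained along the walk 0 → 1 → 1 → 1.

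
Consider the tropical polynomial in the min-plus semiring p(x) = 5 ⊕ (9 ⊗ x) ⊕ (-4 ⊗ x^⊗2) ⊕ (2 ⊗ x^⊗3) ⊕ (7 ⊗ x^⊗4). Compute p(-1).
p(-1) = -6

A tropical monomial a ⊗ x^⊗i evaluates to a + i · x. Evaluating each term at x = -1:
  Term 0 contributes 5 + 0 · -1 = 5
  Term 1 contributes 9 + 1 · -1 = 8
  Term 2 contributes -4 + 2 · -1 = -6
  Term 3 contributes 2 + 3 · -1 = -1
  Term 4 contributes 7 + 4 · -1 = 3
p(-1) = ⊕ of these = min[5, 8, -6, -1, 3] = -6.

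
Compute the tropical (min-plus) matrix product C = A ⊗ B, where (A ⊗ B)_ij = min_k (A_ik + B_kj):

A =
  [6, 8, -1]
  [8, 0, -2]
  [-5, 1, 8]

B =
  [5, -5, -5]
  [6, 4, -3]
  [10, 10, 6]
A ⊗ B =
  [9, 1, 1]
  [6, 3, -3]
  [0, -10, -10]

Apply the min-plus product entry-by-entry:
  C[0][0] = min over k of (A[0][0] + B[0][0] = 6 + 5 = 11, A[0][1] + B[1][0] = 8 + 6 = 14, A[0][2] + B[2][0] = -1 + 10 = 9) = 9 (attained at k = 2)
  C[0][1] = min over k of (A[0][0] + B[0][1] = 6 + -5 = 1, A[0][1] + B[1][1] = 8 + 4 = 12, A[0][2] + B[2][1] = -1 + 10 = 9) = 1 (attained at k = 0)
  C[0][2] = min over k of (A[0][0] + B[0][2] = 6 + -5 = 1, A[0][1] + B[1][2] = 8 + -3 = 5, A[0][2] + B[2][2] = -1 + 6 = 5) = 1 (attained at k = 0)
  C[1][0] = min over k of (A[1][0] + B[0][0] = 8 + 5 = 13, A[1][1] + B[1][0] = 0 + 6 = 6, A[1][2] + B[2][0] = -2 + 10 = 8) = 6 (attained at k = 1)
  C[1][1] = min over k of (A[1][0] + B[0][1] = 8 + -5 = 3, A[1][1] + B[1][1] = 0 + 4 = 4, A[1][2] + B[2][1] = -2 + 10 = 8) = 3 (attained at k = 0)
  C[1][2] = min over k of (A[1][0] + B[0][2] = 8 + -5 = 3, A[1][1] + B[1][2] = 0 + -3 = -3, A[1][2] + B[2][2] = -2 + 6 = 4) = -3 (attained at k = 1)
  C[2][0] = min over k of (A[2][0] + B[0][0] = -5 + 5 = 0, A[2][1] + B[1][0] = 1 + 6 = 7, A[2][2] + B[2][0] = 8 + 10 = 18) = 0 (attained at k = 0)
  C[2][1] = min over k of (A[2][0] + B[0][1] = -5 + -5 = -10, A[2][1] + B[1][1] = 1 + 4 = 5, A[2][2] + B[2][1] = 8 + 10 = 18) = -10 (attained at k = 0)
  C[2][2] = min over k of (A[2][0] + B[0][2] = -5 + -5 = -10, A[2][1] + B[1][2] = 1 + -3 = -2, A[2][2] + B[2][2] = 8 + 6 = 14) = -10 (attained at k = 0)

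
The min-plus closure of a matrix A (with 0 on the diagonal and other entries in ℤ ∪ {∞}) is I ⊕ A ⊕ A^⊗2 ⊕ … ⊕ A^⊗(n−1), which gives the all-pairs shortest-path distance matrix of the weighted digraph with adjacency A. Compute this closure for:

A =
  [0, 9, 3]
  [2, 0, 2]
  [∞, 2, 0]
Closure =
  [0, 5, 3]
  [2, 0, 2]
  [4, 2, 0]

This is the Floyd-Warshall all-pairs shortest-path computation. For each intermediate vertex k = 0, 1, …, 2, update dist[i][j] ← min(dist[i][j], dist[i][k] + dist[k][j]). The final matrix gives, for each (i, j), the minimum total weight of any directed path from i to j (possibly empty when i = j).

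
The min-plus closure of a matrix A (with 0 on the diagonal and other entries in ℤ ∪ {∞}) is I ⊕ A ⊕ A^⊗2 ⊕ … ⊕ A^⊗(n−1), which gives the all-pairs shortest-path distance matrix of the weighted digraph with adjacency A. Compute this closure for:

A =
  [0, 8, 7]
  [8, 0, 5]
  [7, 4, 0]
Closure =
  [0, 8, 7]
  [8, 0, 5]
  [7, 4, 0]

This is the Floyd-Warshall all-pairs shortest-path computation. For each intermediate vertex k = 0, 1, …, 2, update dist[i][j] ← min(dist[i][j], dist[i][k] + dist[k][j]). The final matrix gives, for each (i, j), the minimum total weight of any directed path from i to j (possibly empty when i = j).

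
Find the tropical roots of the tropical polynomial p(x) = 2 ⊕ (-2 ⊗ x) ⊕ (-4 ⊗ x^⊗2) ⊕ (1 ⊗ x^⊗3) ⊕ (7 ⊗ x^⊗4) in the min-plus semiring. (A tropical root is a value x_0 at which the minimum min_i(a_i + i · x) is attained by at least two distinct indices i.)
Roots: {-6, -5, 2, 4}

Each tropical root is a break point of the lower envelope of the lines y = a_i + i · x (there are 5 lines, with slopes 0, 1, ..., 4). Only the lines that attain the minimum somewhere contribute to roots; other lines are dominated. Here the surviving (envelope) indices are i = 4, i = 3, i = 2, i = 1, i = 0.
Intersections between consecutive envelope lines give the roots: for adjacent envelope indices i < j the intersection is x = (a_i − a_j) / (j − i). Reading off the sorted break points: {-6, -5, 2, 4}.
Verification: at each break x_0, at least two indices attain the minimum of min_i(a_i + i · x_0).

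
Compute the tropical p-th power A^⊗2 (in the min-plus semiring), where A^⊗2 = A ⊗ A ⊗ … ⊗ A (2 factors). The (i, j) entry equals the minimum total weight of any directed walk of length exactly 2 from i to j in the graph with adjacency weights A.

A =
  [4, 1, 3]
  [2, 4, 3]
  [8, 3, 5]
A^⊗2 =
  [3, 5, 4]
  [6, 3, 5]
  [5, 7, 6]

Each entry (A^⊗2)_ij equals the minimum over all length-2 walks i = v_0 → v_1 → … → v_2 = j of Σ_t A[v_t][v_{t+1}]. For example, for (i, j) = (0, 2) we minimise over 3 possible intermediate vertex sequences; the minimum is 4, attained along the walk 0 → 1 → 2.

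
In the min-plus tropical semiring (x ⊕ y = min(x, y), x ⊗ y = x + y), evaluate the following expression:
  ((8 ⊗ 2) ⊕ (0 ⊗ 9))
((8 ⊗ 2) ⊕ (0 ⊗ 9)) = 9

Expand innermost to outermost. Recall ⊕ takes the minimum of its arguments and ⊗ takes their sum. Working out the expression ((8 ⊗ 2) ⊕ (0 ⊗ 9)) gives 9.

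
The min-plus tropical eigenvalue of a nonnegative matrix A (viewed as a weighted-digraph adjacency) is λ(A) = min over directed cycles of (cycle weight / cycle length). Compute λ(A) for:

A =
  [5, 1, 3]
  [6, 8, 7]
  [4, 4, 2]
λ(A) = 2

Enumerate directed cycles and compute their means (weight / length). Sample:
  cycle 0 → 0: weight = 5, length = 1, mean = 5/1 ≈ 5.000
  cycle 1 → 1: weight = 8, length = 1, mean = 8/1 ≈ 8.000
  cycle 2 → 2: weight = 2, length = 1, mean = 2/1 ≈ 2.000
  cycle 0 → 1 → 0: weight = 7, length = 2, mean = 7/2 ≈ 3.500
  cycle 0 → 2 → 0: weight = 7, length = 2, mean = 7/2 ≈ 3.500
  cycle 1 → 0 → 1: weight = 7, length = 2, mean = 7/2 ≈ 3.500
Minimum mean = 2.000, attained e.g. along the cycle 2 → 2 with weight 2 and length 1. So λ(A) = 2/1 = 2.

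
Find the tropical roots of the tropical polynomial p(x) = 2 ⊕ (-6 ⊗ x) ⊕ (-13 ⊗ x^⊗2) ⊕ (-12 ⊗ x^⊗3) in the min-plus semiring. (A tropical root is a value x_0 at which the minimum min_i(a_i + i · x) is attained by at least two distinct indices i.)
Roots: {-1, 7, 8}

Each tropical root is a break point of the lower envelope of the lines y = a_i + i · x (there are 4 lines, with slopes 0, 1, ..., 3). Only the lines that attain the minimum somewhere contribute to roots; other lines are dominated. Here the surviving (envelope) indices are i = 3, i = 2, i = 1, i = 0.
Intersections between consecutive envelope lines give the roots: for adjacent envelope indices i < j the intersection is x = (a_i − a_j) / (j − i). Reading off the sorted break points: {-1, 7, 8}.
Verification: at each break x_0, at least two indices attain the minimum of min_i(a_i + i · x_0).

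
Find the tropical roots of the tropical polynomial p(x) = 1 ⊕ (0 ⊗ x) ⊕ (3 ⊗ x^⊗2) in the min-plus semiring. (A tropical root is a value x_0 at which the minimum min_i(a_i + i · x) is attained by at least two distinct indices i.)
Roots: {-3, 1}

Each tropical root is a break point of the lower envelope of the lines y = a_i + i · x (there are 3 lines, with slopes 0, 1, ..., 2). Only the lines that attain the minimum somewhere contribute to roots; other lines are dominated. Here the surviving (envelope) indices are i = 2, i = 1, i = 0.
Intersections between consecutive envelope lines give the roots: for adjacent envelope indices i < j the intersection is x = (a_i − a_j) / (j − i). Reading off the sorted break points: {-3, 1}.
Verification: at each break x_0, at least two indices attain the minimum of min_i(a_i + i · x_0).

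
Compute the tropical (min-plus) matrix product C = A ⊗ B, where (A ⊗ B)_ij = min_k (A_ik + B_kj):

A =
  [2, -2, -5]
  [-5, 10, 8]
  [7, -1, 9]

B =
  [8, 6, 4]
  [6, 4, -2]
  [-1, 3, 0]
A ⊗ B =
  [-6, -2, -5]
  [3, 1, -1]
  [5, 3, -3]

Apply the min-plus product entry-by-entry:
  C[0][0] = min over k of (A[0][0] + B[0][0] = 2 + 8 = 10, A[0][1] + B[1][0] = -2 + 6 = 4, A[0][2] + B[2][0] = -5 + -1 = -6) = -6 (attained at k = 2)
  C[0][1] = min over k of (A[0][0] + B[0][1] = 2 + 6 = 8, A[0][1] + B[1][1] = -2 + 4 = 2, A[0][2] + B[2][1] = -5 + 3 = -2) = -2 (attained at k = 2)
  C[0][2] = min over k of (A[0][0] + B[0][2] = 2 + 4 = 6, A[0][1] + B[1][2] = -2 + -2 = -4, A[0][2] + B[2][2] = -5 + 0 = -5) = -5 (attained at k = 2)
  C[1][0] = min over k of (A[1][0] + B[0][0] = -5 + 8 = 3, A[1][1] + B[1][0] = 10 + 6 = 16, A[1][2] + B[2][0] = 8 + -1 = 7) = 3 (attained at k = 0)
  C[1][1] = min over k of (A[1][0] + B[0][1] = -5 + 6 = 1, A[1][1] + B[1][1] = 10 + 4 = 14, A[1][2] + B[2][1] = 8 + 3 = 11) = 1 (attained at k = 0)
  C[1][2] = min over k of (A[1][0] + B[0][2] = -5 + 4 = -1, A[1][1] + B[1][2] = 10 + -2 = 8, A[1][2] + B[2][2] = 8 + 0 = 8) = -1 (attained at k = 0)
  C[2][0] = min over k of (A[2][0] + B[0][0] = 7 + 8 = 15, A[2][1] + B[1][0] = -1 + 6 = 5, A[2][2] + B[2][0] = 9 + -1 = 8) = 5 (attained at k = 1)
  C[2][1] = min over k of (A[2][0] + B[0][1] = 7 + 6 = 13, A[2][1] + B[1][1] = -1 + 4 = 3, A[2][2] + B[2][1] = 9 + 3 = 12) = 3 (attained at k = 1)
  C[2][2] = min over k of (A[2][0] + B[0][2] = 7 + 4 = 11, A[2][1] + B[1][2] = -1 + -2 = -3, A[2][2] + B[2][2] = 9 + 0 = 9) = -3 (attained at k = 1)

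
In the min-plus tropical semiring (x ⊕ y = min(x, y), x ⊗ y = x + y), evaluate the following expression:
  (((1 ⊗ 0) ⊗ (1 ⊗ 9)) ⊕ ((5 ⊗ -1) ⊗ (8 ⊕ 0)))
(((1 ⊗ 0) ⊗ (1 ⊗ 9)) ⊕ ((5 ⊗ -1) ⊗ (8 ⊕ 0))) = 4

Expand innermost to outermost. Recall ⊕ takes the minimum of its arguments and ⊗ takes their sum. Working out the expression (((1 ⊗ 0) ⊗ (1 ⊗ 9)) ⊕ ((5 ⊗ -1) ⊗ (8 ⊕ 0))) gives 4.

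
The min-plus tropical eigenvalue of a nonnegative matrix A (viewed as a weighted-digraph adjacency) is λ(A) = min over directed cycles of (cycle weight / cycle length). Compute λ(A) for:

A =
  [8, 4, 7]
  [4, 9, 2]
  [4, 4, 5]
λ(A) = 3

Enumerate directed cycles and compute their means (weight / length). Sample:
  cycle 0 → 0: weight = 8, length = 1, mean = 8/1 ≈ 8.000
  cycle 1 → 1: weight = 9, length = 1, mean = 9/1 ≈ 9.000
  cycle 2 → 2: weight = 5, length = 1, mean = 5/1 ≈ 5.000
  cycle 0 → 1 → 0: weight = 8, length = 2, mean = 8/2 ≈ 4.000
  cycle 0 → 2 → 0: weight = 11, length = 2, mean = 11/2 ≈ 5.500
  cycle 1 → 0 → 1: weight = 8, length = 2, mean = 8/2 ≈ 4.000
Minimum mean = 3.000, attained e.g. along the cycle 1 → 2 → 1 with weight 6 and length 2. So λ(A) = 6/2 = 3.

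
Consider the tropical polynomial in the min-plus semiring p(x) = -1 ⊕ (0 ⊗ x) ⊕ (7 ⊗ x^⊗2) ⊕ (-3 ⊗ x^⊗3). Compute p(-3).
p(-3) = -12

A tropical monomial a ⊗ x^⊗i evaluates to a + i · x. Evaluating each term at x = -3:
  Term 0 contributes -1 + 0 · -3 = -1
  Term 1 contributes 0 + 1 · -3 = -3
  Term 2 contributes 7 + 2 · -3 = 1
  Term 3 contributes -3 + 3 · -3 = -12
p(-3) = ⊕ of these = min[-1, -3, 1, -12] = -12.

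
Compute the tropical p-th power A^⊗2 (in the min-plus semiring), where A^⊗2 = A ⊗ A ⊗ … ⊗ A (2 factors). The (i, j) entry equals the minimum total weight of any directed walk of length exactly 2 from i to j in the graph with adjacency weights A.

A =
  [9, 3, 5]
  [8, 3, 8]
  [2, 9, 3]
A^⊗2 =
  [7, 6, 8]
  [10, 6, 11]
  [5, 5, 6]

Each entry (A^⊗2)_ij equals the minimum over all length-2 walks i = v_0 → v_1 → … → v_2 = j of Σ_t A[v_t][v_{t+1}]. For example, for (i, j) = (0, 2) we minimise over 3 possible intermediate vertex sequences; the minimum is 8, attained along the walk 0 → 2 → 2.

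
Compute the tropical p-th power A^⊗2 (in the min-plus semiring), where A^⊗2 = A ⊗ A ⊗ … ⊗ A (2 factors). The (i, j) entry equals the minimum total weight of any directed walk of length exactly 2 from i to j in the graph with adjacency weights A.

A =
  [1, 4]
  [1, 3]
A^⊗2 =
  [2, 5]
  [2, 5]

Each entry (A^⊗2)_ij equals the minimum over all length-2 walks i = v_0 → v_1 → … → v_2 = j of Σ_t A[v_t][v_{t+1}]. For example, for (i, j) = (0, 1) we minimise over 2 possible intermediate vertex sequences; the minimum is 5, attained along the walk 0 → 0 → 1.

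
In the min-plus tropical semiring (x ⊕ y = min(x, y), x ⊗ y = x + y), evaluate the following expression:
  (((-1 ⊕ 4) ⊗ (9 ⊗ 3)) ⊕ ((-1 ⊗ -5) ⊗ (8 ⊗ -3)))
(((-1 ⊕ 4) ⊗ (9 ⊗ 3)) ⊕ ((-1 ⊗ -5) ⊗ (8 ⊗ -3))) = -1

Expand innermost to outermost. Recall ⊕ takes the minimum of its arguments and ⊗ takes their sum. Working out the expression (((-1 ⊕ 4) ⊗ (9 ⊗ 3)) ⊕ ((-1 ⊗ -5) ⊗ (8 ⊗ -3))) gives -1.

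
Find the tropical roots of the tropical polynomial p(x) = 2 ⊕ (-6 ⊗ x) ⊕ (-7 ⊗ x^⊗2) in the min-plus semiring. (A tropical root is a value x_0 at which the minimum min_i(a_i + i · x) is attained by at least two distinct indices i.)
Roots: {1, 8}

Each tropical root is a break point of the lower envelope of the lines y = a_i + i · x (there are 3 lines, with slopes 0, 1, ..., 2). Only the lines that attain the minimum somewhere contribute to roots; other lines are dominated. Here the surviving (envelope) indices are i = 2, i = 1, i = 0.
Intersections between consecutive envelope lines give the roots: for adjacent envelope indices i < j the intersection is x = (a_i − a_j) / (j − i). Reading off the sorted break points: {1, 8}.
Verification: at each break x_0, at least two indices attain the minimum of min_i(a_i + i · x_0).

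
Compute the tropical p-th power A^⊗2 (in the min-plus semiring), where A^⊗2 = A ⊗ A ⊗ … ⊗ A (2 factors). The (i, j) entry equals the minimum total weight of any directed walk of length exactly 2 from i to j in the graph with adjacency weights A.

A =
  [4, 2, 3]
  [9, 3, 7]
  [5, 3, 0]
A^⊗2 =
  [8, 5, 3]
  [12, 6, 7]
  [5, 3, 0]

Each entry (A^⊗2)_ij equals the minimum over all length-2 walks i = v_0 → v_1 → … → v_2 = j of Σ_t A[v_t][v_{t+1}]. For example, for (i, j) = (0, 2) we minimise over 3 possible intermediate vertex sequences; the minimum is 3, attained along the walk 0 → 2 → 2.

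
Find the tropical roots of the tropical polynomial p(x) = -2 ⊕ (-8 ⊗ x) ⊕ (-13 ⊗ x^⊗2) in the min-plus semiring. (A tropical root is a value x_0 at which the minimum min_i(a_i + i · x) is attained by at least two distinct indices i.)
Roots: {5, 6}

Each tropical root is a break point of the lower envelope of the lines y = a_i + i · x (there are 3 lines, with slopes 0, 1, ..., 2). Only the lines that attain the minimum somewhere contribute to roots; other lines are dominated. Here the surviving (envelope) indices are i = 2, i = 1, i = 0.
Intersections between consecutive envelope lines give the roots: for adjacent envelope indices i < j the intersection is x = (a_i − a_j) / (j − i). Reading off the sorted break points: {5, 6}.
Verification: at each break x_0, at least two indices attain the minimum of min_i(a_i + i · x_0).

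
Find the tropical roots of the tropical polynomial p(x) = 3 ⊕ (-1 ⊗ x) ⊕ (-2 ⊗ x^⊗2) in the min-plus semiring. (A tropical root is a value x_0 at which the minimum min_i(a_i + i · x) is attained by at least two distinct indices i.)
Roots: {1, 4}

Each tropical root is a break point of the lower envelope of the lines y = a_i + i · x (there are 3 lines, with slopes 0, 1, ..., 2). Only the lines that attain the minimum somewhere contribute to roots; other lines are dominated. Here the surviving (envelope) indices are i = 2, i = 1, i = 0.
Intersections between consecutive envelope lines give the roots: for adjacent envelope indices i < j the intersection is x = (a_i − a_j) / (j − i). Reading off the sorted break points: {1, 4}.
Verification: at each break x_0, at least two indices attain the minimum of min_i(a_i + i · x_0).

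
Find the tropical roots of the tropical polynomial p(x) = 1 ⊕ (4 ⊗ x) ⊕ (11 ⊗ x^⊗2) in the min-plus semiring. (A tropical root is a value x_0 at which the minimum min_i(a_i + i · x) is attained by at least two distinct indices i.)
Roots: {-7, -3}

Each tropical root is a break point of the lower envelope of the lines y = a_i + i · x (there are 3 lines, with slopes 0, 1, ..., 2). Only the lines that attain the minimum somewhere contribute to roots; other lines are dominated. Here the surviving (envelope) indices are i = 2, i = 1, i = 0.
Intersections between consecutive envelope lines give the roots: for adjacent envelope indices i < j the intersection is x = (a_i − a_j) / (j − i). Reading off the sorted break points: {-7, -3}.
Verification: at each break x_0, at least two indices attain the minimum of min_i(a_i + i · x_0).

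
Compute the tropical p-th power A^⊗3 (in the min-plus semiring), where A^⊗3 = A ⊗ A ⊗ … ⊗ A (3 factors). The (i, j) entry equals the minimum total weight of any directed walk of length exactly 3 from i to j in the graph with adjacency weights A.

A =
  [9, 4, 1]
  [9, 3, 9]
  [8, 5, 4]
A^⊗3 =
  [13, 9, 9]
  [15, 9, 13]
  [16, 11, 12]

Each entry (A^⊗3)_ij equals the minimum over all length-3 walks i = v_0 → v_1 → … → v_3 = j of Σ_t A[v_t][v_{t+1}]. For example, for (i, j) = (0, 2) we minimise over 9 possible intermediate vertex sequences; the minimum is 9, attained along the walk 0 → 2 → 2 → 2.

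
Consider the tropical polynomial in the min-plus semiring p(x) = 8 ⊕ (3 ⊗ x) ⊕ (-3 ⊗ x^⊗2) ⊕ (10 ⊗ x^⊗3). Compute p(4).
p(4) = 5

A tropical monomial a ⊗ x^⊗i evaluates to a + i · x. Evaluating each term at x = 4:
  Term 0 contributes 8 + 0 · 4 = 8
  Term 1 contributes 3 + 1 · 4 = 7
  Term 2 contributes -3 + 2 · 4 = 5
  Term 3 contributes 10 + 3 · 4 = 22
p(4) = ⊕ of these = min[8, 7, 5, 22] = 5.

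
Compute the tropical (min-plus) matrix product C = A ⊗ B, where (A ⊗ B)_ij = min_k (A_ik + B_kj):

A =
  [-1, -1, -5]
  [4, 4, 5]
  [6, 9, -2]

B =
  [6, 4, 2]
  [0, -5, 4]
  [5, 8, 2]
A ⊗ B =
  [-1, -6, -3]
  [4, -1, 6]
  [3, 4, 0]

Apply the min-plus product entry-by-entry:
  C[0][0] = min over k of (A[0][0] + B[0][0] = -1 + 6 = 5, A[0][1] + B[1][0] = -1 + 0 = -1, A[0][2] + B[2][0] = -5 + 5 = 0) = -1 (attained at k = 1)
  C[0][1] = min over k of (A[0][0] + B[0][1] = -1 + 4 = 3, A[0][1] + B[1][1] = -1 + -5 = -6, A[0][2] + B[2][1] = -5 + 8 = 3) = -6 (attained at k = 1)
  C[0][2] = min over k of (A[0][0] + B[0][2] = -1 + 2 = 1, A[0][1] + B[1][2] = -1 + 4 = 3, A[0][2] + B[2][2] = -5 + 2 = -3) = -3 (attained at k = 2)
  C[1][0] = min over k of (A[1][0] + B[0][0] = 4 + 6 = 10, A[1][1] + B[1][0] = 4 + 0 = 4, A[1][2] + B[2][0] = 5 + 5 = 10) = 4 (attained at k = 1)
  C[1][1] = min over k of (A[1][0] + B[0][1] = 4 + 4 = 8, A[1][1] + B[1][1] = 4 + -5 = -1, A[1][2] + B[2][1] = 5 + 8 = 13) = -1 (attained at k = 1)
  C[1][2] = min over k of (A[1][0] + B[0][2] = 4 + 2 = 6, A[1][1] + B[1][2] = 4 + 4 = 8, A[1][2] + B[2][2] = 5 + 2 = 7) = 6 (attained at k = 0)
  C[2][0] = min over k of (A[2][0] + B[0][0] = 6 + 6 = 12, A[2][1] + B[1][0] = 9 + 0 = 9, A[2][2] + B[2][0] = -2 + 5 = 3) = 3 (attained at k = 2)
  C[2][1] = min over k of (A[2][0] + B[0][1] = 6 + 4 = 10, A[2][1] + B[1][1] = 9 + -5 = 4, A[2][2] + B[2][1] = -2 + 8 = 6) = 4 (attained at k = 1)
  C[2][2] = min over k of (A[2][0] + B[0][2] = 6 + 2 = 8, A[2][1] + B[1][2] = 9 + 4 = 13, A[2][2] + B[2][2] = -2 + 2 = 0) = 0 (attained at k = 2)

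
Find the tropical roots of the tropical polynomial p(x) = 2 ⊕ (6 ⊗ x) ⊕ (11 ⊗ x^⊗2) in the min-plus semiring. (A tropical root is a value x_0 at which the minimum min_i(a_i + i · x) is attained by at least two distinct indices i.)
Roots: {-5, -4}

Each tropical root is a break point of the lower envelope of the lines y = a_i + i · x (there are 3 lines, with slopes 0, 1, ..., 2). Only the lines that attain the minimum somewhere contribute to roots; other lines are dominated. Here the surviving (envelope) indices are i = 2, i = 1, i = 0.
Intersections between consecutive envelope lines give the roots: for adjacent envelope indices i < j the intersection is x = (a_i − a_j) / (j − i). Reading off the sorted break points: {-5, -4}.
Verification: at each break x_0, at least two indices attain the minimum of min_i(a_i + i · x_0).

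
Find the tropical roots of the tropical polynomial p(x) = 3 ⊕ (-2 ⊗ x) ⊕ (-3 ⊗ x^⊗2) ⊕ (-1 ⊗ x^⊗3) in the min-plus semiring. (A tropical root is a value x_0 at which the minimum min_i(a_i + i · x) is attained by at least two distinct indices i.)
Roots: {-2, 1, 5}

Each tropical root is a break point of the lower envelope of the lines y = a_i + i · x (there are 4 lines, with slopes 0, 1, ..., 3). Only the lines that attain the minimum somewhere contribute to roots; other lines are dominated. Here the surviving (envelope) indices are i = 3, i = 2, i = 1, i = 0.
Intersections between consecutive envelope lines give the roots: for adjacent envelope indices i < j the intersection is x = (a_i − a_j) / (j − i). Reading off the sorted break points: {-2, 1, 5}.
Verification: at each break x_0, at least two indices attain the minimum of min_i(a_i + i · x_0).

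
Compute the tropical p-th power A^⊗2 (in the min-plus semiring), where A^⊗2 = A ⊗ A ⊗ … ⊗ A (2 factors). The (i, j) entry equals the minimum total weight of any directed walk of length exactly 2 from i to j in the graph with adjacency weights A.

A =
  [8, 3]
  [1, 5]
A^⊗2 =
  [4, 8]
  [6, 4]

Each entry (A^⊗2)_ij equals the minimum over all length-2 walks i = v_0 → v_1 → … → v_2 = j of Σ_t A[v_t][v_{t+1}]. For example, for (i, j) = (0, 1) we minimise over 2 possible intermediate vertex sequences; the minimum is 8, attained along the walk 0 → 1 → 1.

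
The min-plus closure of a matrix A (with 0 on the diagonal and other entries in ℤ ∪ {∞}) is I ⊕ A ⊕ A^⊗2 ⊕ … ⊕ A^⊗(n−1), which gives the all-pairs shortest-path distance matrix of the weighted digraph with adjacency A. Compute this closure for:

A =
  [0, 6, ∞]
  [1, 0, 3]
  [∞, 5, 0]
Closure =
  [0, 6, 9]
  [1, 0, 3]
  [6, 5, 0]

This is the Floyd-Warshall all-pairs shortest-path computation. For each intermediate vertex k = 0, 1, …, 2, update dist[i][j] ← min(dist[i][j], dist[i][k] + dist[k][j]). The final matrix gives, for each (i, j), the minimum total weight of any directed path from i to j (possibly empty when i = j).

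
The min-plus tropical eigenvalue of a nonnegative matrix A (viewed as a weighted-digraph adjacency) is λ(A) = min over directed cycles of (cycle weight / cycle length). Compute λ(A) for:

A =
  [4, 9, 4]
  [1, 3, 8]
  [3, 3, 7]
λ(A) = 8/3

Enumerate directed cycles and compute their means (weight / length). Sample:
  cycle 0 → 0: weight = 4, length = 1, mean = 4/1 ≈ 4.000
  cycle 1 → 1: weight = 3, length = 1, mean = 3/1 ≈ 3.000
  cycle 2 → 2: weight = 7, length = 1, mean = 7/1 ≈ 7.000
  cycle 0 → 1 → 0: weight = 10, length = 2, mean = 10/2 ≈ 5.000
  cycle 0 → 2 → 0: weight = 7, length = 2, mean = 7/2 ≈ 3.500
  cycle 1 → 0 → 1: weight = 10, length = 2, mean = 10/2 ≈ 5.000
Minimum mean = 2.667, attained e.g. along the cycle 0 → 2 → 1 → 0 with weight 8 and length 3. So λ(A) = 8/3 = 8/3.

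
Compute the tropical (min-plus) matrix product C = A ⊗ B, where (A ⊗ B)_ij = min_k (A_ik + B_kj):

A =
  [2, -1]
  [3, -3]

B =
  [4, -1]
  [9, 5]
A ⊗ B =
  [6, 1]
  [6, 2]

Apply the min-plus product entry-by-entry:
  C[0][0] = min over k of (A[0][0] + B[0][0] = 2 + 4 = 6, A[0][1] + B[1][0] = -1 + 9 = 8) = 6 (attained at k = 0)
  C[0][1] = min over k of (A[0][0] + B[0][1] = 2 + -1 = 1, A[0][1] + B[1][1] = -1 + 5 = 4) = 1 (attained at k = 0)
  C[1][0] = min over k of (A[1][0] + B[0][0] = 3 + 4 = 7, A[1][1] + B[1][0] = -3 + 9 = 6) = 6 (attained at k = 1)
  C[1][1] = min over k of (A[1][0] + B[0][1] = 3 + -1 = 2, A[1][1] + B[1][1] = -3 + 5 = 2) = 2 (attained at k = 0)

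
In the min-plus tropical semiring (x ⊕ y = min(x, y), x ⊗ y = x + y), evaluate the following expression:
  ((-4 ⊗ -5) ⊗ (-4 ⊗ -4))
((-4 ⊗ -5) ⊗ (-4 ⊗ -4)) = -17

Expand innermost to outermost. Recall ⊕ takes the minimum of its arguments and ⊗ takes their sum. Working out the expression ((-4 ⊗ -5) ⊗ (-4 ⊗ -4)) gives -17.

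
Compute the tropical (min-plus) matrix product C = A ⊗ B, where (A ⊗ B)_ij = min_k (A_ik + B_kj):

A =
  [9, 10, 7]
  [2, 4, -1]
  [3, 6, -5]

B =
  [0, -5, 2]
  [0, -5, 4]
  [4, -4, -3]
A ⊗ B =
  [9, 3, 4]
  [2, -5, -4]
  [-1, -9, -8]

Apply the min-plus product entry-by-entry:
  C[0][0] = min over k of (A[0][0] + B[0][0] = 9 + 0 = 9, A[0][1] + B[1][0] = 10 + 0 = 10, A[0][2] + B[2][0] = 7 + 4 = 11) = 9 (attained at k = 0)
  C[0][1] = min over k of (A[0][0] + B[0][1] = 9 + -5 = 4, A[0][1] + B[1][1] = 10 + -5 = 5, A[0][2] + B[2][1] = 7 + -4 = 3) = 3 (attained at k = 2)
  C[0][2] = min over k of (A[0][0] + B[0][2] = 9 + 2 = 11, A[0][1] + B[1][2] = 10 + 4 = 14, A[0][2] + B[2][2] = 7 + -3 = 4) = 4 (attained at k = 2)
  C[1][0] = min over k of (A[1][0] + B[0][0] = 2 + 0 = 2, A[1][1] + B[1][0] = 4 + 0 = 4, A[1][2] + B[2][0] = -1 + 4 = 3) = 2 (attained at k = 0)
  C[1][1] = min over k of (A[1][0] + B[0][1] = 2 + -5 = -3, A[1][1] + B[1][1] = 4 + -5 = -1, A[1][2] + B[2][1] = -1 + -4 = -5) = -5 (attained at k = 2)
  C[1][2] = min over k of (A[1][0] + B[0][2] = 2 + 2 = 4, A[1][1] + B[1][2] = 4 + 4 = 8, A[1][2] + B[2][2] = -1 + -3 = -4) = -4 (attained at k = 2)
  C[2][0] = min over k of (A[2][0] + B[0][0] = 3 + 0 = 3, A[2][1] + B[1][0] = 6 + 0 = 6, A[2][2] + B[2][0] = -5 + 4 = -1) = -1 (attained at k = 2)
  C[2][1] = min over k of (A[2][0] + B[0][1] = 3 + -5 = -2, A[2][1] + B[1][1] = 6 + -5 = 1, A[2][2] + B[2][1] = -5 + -4 = -9) = -9 (attained at k = 2)
  C[2][2] = min over k of (A[2][0] + B[0][2] = 3 + 2 = 5, A[2][1] + B[1][2] = 6 + 4 = 10, A[2][2] + B[2][2] = -5 + -3 = -8) = -8 (attained at k = 2)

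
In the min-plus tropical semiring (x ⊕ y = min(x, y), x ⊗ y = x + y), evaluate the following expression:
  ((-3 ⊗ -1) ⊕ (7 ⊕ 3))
((-3 ⊗ -1) ⊕ (7 ⊕ 3)) = -4

Expand innermost to outermost. Recall ⊕ takes the minimum of its arguments and ⊗ takes their sum. Working out the expression ((-3 ⊗ -1) ⊕ (7 ⊕ 3)) gives -4.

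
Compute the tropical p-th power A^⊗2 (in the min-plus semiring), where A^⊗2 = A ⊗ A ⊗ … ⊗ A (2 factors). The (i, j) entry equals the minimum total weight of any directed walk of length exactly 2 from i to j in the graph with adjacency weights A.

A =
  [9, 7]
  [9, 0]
A^⊗2 =
  [16, 7]
  [9, 0]

Each entry (A^⊗2)_ij equals the minimum over all length-2 walks i = v_0 → v_1 → … → v_2 = j of Σ_t A[v_t][v_{t+1}]. For example, for (i, j) = (0, 1) we minimise over 2 possible intermediate vertex sequences; the minimum is 7, attained along the walk 0 → 1 → 1.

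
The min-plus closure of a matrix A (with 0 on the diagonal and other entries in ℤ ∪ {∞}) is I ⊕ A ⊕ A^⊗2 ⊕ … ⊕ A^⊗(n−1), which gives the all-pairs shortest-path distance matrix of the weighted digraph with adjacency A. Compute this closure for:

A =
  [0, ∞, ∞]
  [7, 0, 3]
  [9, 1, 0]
Closure =
  [0, ∞, ∞]
  [7, 0, 3]
  [8, 1, 0]

This is the Floyd-Warshall all-pairs shortest-path computation. For each intermediate vertex k = 0, 1, …, 2, update dist[i][j] ← min(dist[i][j], dist[i][k] + dist[k][j]). The final matrix gives, for each (i, j), the minimum total weight of any directed path from i to j (possibly empty when i = j).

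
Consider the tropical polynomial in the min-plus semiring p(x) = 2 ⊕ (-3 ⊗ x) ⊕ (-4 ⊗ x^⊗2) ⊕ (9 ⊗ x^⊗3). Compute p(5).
p(5) = 2

A tropical monomial a ⊗ x^⊗i evaluates to a + i · x. Evaluating each term at x = 5:
  Term 0 contributes 2 + 0 · 5 = 2
  Term 1 contributes -3 + 1 · 5 = 2
  Term 2 contributes -4 + 2 · 5 = 6
  Term 3 contributes 9 + 3 · 5 = 24
p(5) = ⊕ of these = min[2, 2, 6, 24] = 2.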